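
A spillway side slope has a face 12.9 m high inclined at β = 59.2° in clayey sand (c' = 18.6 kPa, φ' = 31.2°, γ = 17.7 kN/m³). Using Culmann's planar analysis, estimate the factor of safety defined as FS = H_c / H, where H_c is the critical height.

FS = 2.05

H_c = (4c'/γ) · sinβ cosφ' / [1 − cos(β − φ')]
    = (4·18.6/17.7) · sin59.2°·cos31.2° / [1 − cos28.0°]
    = 4.203 · 0.7347 / 0.1171 = 26.38 m
FS = H_c / H = 26.38 / 12.9 = 2.045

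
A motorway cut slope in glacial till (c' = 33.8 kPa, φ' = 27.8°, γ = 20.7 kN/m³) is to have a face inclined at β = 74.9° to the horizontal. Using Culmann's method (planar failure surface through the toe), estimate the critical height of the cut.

H_c = 17.47 m

Culmann's analysis gives the critical failure plane at α_cr = (β + φ')/2 = (74.9 + 27.8)/2 = 51.4°, and the critical height
H_c = (4c'/γ) · sinβ cosφ' / [1 − cos(β − φ')]
    = (4·33.8/20.7) · sin74.9°·cos27.8° / [1 − cos(47.1°)]
    = 6.531 · 0.9655·0.8846 / [1 − 0.6807]
    = 6.531 · 0.8540 / 0.3193
    = 17.47 m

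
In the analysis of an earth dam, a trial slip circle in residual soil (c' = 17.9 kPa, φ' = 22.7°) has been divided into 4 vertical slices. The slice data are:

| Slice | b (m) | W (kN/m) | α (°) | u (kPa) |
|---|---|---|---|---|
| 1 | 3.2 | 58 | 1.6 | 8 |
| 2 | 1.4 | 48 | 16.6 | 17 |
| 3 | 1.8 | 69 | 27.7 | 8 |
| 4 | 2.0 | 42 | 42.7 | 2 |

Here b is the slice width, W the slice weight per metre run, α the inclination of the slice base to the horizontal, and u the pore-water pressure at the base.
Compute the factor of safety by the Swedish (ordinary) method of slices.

FS = 2.90

Ordinary method of slices: FS = Σ[c'·Δl_i + (W_i cosα_i − u_i·Δl_i)·tanφ'] / Σ W_i sinα_i, with Δl_i = b_i / cosα_i.
Slice 1: Δl = 3.2/cos1.6° = 3.201 m; N'_1 = 58·cos1.6° − 8·3.201 = 32.4; c'Δl = 57.30; W sinα = 1.6
Slice 2: Δl = 1.4/cos16.6° = 1.461 m; N'_2 = 48·cos16.6° − 17·1.461 = 21.2; c'Δl = 26.15; W sinα = 13.7
Slice 3: Δl = 1.8/cos27.7° = 2.033 m; N'_3 = 69·cos27.7° − 8·2.033 = 44.8; c'Δl = 36.39; W sinα = 32.1
Slice 4: Δl = 2.0/cos42.7° = 2.721 m; N'_4 = 42·cos42.7° − 2·2.721 = 25.4; c'Δl = 48.71; W sinα = 28.5
Σc'Δl = 168.6 kN/m; ΣN' = 123.8 kN/m; ΣW sinα = 75.9 kN/m
Resisting = 168.6 + 123.8·tan22.7° = 168.6 + 51.8 = 220.3 kN/m
FS = 220.3 / 75.9 = 2.903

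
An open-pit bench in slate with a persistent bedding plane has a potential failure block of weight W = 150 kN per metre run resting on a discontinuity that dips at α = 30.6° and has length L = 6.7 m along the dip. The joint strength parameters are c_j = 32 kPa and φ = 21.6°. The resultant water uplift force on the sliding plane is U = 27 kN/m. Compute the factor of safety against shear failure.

Resolving the block weight along and normal to the plane and applying the Mohr–Coulomb strength on the joint:
N' = W cosα − U = 150·cos30.6° − 27 = 102.1 kN/m
Driving force T = W sinα = 150·sin30.6° = 76.4 kN/m
Resisting force R = c_j·L + N'·tanφ = 32·6.7 + 102.1·tan21.6° = 214.4 + 40.4 = 254.8 kN/m
FS = R / T = 254.8 / 76.4 = 3.337

FS = 3.34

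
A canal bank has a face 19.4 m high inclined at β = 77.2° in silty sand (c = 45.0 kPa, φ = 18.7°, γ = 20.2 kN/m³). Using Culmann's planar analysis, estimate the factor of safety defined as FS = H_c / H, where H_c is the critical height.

FS = 0.89

H_c = (4c/γ) · sinβ cosφ / [1 − cos(β − φ)]
    = (4·45.0/20.2) · sin77.2°·cos18.7° / [1 − cos58.5°]
    = 8.911 · 0.9237 / 0.4775 = 17.24 m
FS = H_c / H = 17.24 / 19.4 = 0.889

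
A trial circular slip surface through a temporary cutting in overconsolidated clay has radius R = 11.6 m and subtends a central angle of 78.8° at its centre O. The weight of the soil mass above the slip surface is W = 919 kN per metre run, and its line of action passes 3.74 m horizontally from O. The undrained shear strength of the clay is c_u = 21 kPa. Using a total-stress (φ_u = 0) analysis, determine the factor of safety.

FS = 1.13

Taking moments about the centre O, the resisting moment is provided by the undrained shear strength acting along the arc:
Arc length L_a = R·θ = 11.6·(78.8°·π/180) = 11.6·1.3753 = 15.95 m
M_R = c_u·L_a·R = 21·15.95·11.6 = 3886.3 kN·m/m
M_D = W·d = 919·3.74 = 3437.1 kN·m/m
FS = M_R / M_D = 3886.3 / 3437.1 = 1.131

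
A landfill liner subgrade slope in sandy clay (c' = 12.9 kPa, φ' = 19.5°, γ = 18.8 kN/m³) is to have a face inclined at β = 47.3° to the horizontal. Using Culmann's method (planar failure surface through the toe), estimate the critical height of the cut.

Culmann's analysis gives the critical failure plane at α_cr = (β + φ')/2 = (47.3 + 19.5)/2 = 33.4°, and the critical height
H_c = (4c'/γ) · sinβ cosφ' / [1 − cos(β − φ')]
    = (4·12.9/18.8) · sin47.3°·cos19.5° / [1 − cos(27.8°)]
    = 2.745 · 0.7349·0.9426 / [1 − 0.8846]
    = 2.745 · 0.6928 / 0.1154
    = 16.47 m

H_c = 16.47 m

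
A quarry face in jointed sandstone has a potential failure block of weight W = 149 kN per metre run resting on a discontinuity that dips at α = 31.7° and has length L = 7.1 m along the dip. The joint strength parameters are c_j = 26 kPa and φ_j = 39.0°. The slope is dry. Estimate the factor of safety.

Resolving the block weight along and normal to the plane and applying the Mohr–Coulomb strength on the joint:
N' = W cosα = 149·cos31.7° = 126.8 kN/m
Driving force T = W sinα = 149·sin31.7° = 78.3 kN/m
Resisting force R = c_j·L + N'·tanφ_j = 26·7.1 + 126.8·tan39.0° = 184.6 + 102.7 = 287.3 kN/m
FS = R / T = 287.3 / 78.3 = 3.669

FS = 3.67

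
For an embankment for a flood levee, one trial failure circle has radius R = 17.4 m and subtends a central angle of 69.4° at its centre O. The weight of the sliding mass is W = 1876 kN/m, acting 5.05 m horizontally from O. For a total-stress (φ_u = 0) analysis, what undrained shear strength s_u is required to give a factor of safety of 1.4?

FS = s_u·L_a·R / (W·d), so s_u = FS·W·d / (L_a·R).
Arc length L_a = R·θ = 17.4·(69.4°·π/180) = 17.4·1.2113 = 21.08 m
s_u = 1.4·1876·5.05 / (21.08·17.4) = 13263.3 / 366.72 = 36.17 kPa

s_u = 36.2 kPa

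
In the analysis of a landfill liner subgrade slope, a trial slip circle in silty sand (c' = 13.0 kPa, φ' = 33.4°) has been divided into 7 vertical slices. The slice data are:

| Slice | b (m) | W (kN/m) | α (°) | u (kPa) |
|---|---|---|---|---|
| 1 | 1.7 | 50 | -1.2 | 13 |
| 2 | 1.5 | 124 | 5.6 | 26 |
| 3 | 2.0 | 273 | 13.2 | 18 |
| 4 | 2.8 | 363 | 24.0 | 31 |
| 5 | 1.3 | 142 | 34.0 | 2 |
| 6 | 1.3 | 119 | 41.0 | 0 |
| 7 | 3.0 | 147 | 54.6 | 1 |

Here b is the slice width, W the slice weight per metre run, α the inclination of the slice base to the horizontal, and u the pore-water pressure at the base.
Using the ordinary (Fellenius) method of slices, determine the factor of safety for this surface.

FS = 1.58

Ordinary method of slices: FS = Σ[c'·Δl_i + (W_i cosα_i − u_i·Δl_i)·tanφ'] / Σ W_i sinα_i, with Δl_i = b_i / cosα_i.
Slice 1: Δl = 1.7/cos(-1.2°) = 1.700 m; N'_1 = 50·cos(-1.2°) − 13·1.700 = 27.9; c'Δl = 22.10; W sinα = -1.0
Slice 2: Δl = 1.5/cos5.6° = 1.507 m; N'_2 = 124·cos5.6° − 26·1.507 = 84.2; c'Δl = 19.59; W sinα = 12.1
Slice 3: Δl = 2.0/cos13.2° = 2.054 m; N'_3 = 273·cos13.2° − 18·2.054 = 228.8; c'Δl = 26.71; W sinα = 62.3
Slice 4: Δl = 2.8/cos24.0° = 3.065 m; N'_4 = 363·cos24.0° − 31·3.065 = 236.6; c'Δl = 39.84; W sinα = 147.6
Slice 5: Δl = 1.3/cos34.0° = 1.568 m; N'_5 = 142·cos34.0° − 2·1.568 = 114.6; c'Δl = 20.39; W sinα = 79.4
Slice 6: Δl = 1.3/cos41.0° = 1.723 m; N'_6 = 119·cos41.0° − 0·1.723 = 89.8; c'Δl = 22.39; W sinα = 78.1
Slice 7: Δl = 3.0/cos54.6° = 5.179 m; N'_7 = 147·cos54.6° − 1·5.179 = 80.0; c'Δl = 67.32; W sinα = 119.8
Σc'Δl = 218.4 kN/m; ΣN' = 861.9 kN/m; ΣW sinα = 498.3 kN/m
Resisting = 218.4 + 861.9·tan33.4° = 218.4 + 568.3 = 786.7 kN/m
FS = 786.7 / 498.3 = 1.579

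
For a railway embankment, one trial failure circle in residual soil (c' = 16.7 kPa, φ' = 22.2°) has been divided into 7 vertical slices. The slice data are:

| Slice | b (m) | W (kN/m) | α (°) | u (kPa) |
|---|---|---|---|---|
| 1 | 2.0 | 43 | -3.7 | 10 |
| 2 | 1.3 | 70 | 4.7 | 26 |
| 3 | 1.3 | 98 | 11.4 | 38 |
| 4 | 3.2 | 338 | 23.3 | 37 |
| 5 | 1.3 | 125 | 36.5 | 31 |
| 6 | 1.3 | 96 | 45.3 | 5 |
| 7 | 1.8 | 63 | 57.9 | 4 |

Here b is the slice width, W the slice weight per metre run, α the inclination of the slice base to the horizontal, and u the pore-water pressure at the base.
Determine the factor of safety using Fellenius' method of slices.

Ordinary method of slices: FS = Σ[c'·Δl_i + (W_i cosα_i − u_i·Δl_i)·tanφ'] / Σ W_i sinα_i, with Δl_i = b_i / cosα_i.
Slice 1: Δl = 2.0/cos(-3.7°) = 2.004 m; N'_1 = 43·cos(-3.7°) − 10·2.004 = 22.9; c'Δl = 33.47; W sinα = -2.8
Slice 2: Δl = 1.3/cos4.7° = 1.304 m; N'_2 = 70·cos4.7° − 26·1.304 = 35.9; c'Δl = 21.78; W sinα = 5.7
Slice 3: Δl = 1.3/cos11.4° = 1.326 m; N'_3 = 98·cos11.4° − 38·1.326 = 45.7; c'Δl = 22.15; W sinα = 19.4
Slice 4: Δl = 3.2/cos23.3° = 3.484 m; N'_4 = 338·cos23.3° − 37·3.484 = 181.5; c'Δl = 58.19; W sinα = 133.7
Slice 5: Δl = 1.3/cos36.5° = 1.617 m; N'_5 = 125·cos36.5° − 31·1.617 = 50.3; c'Δl = 27.01; W sinα = 74.4
Slice 6: Δl = 1.3/cos45.3° = 1.848 m; N'_6 = 96·cos45.3° − 5·1.848 = 58.3; c'Δl = 30.86; W sinα = 68.2
Slice 7: Δl = 1.8/cos57.9° = 3.387 m; N'_7 = 63·cos57.9° − 4·3.387 = 19.9; c'Δl = 56.57; W sinα = 53.4
Σc'Δl = 250.0 kN/m; ΣN' = 414.5 kN/m; ΣW sinα = 352.0 kN/m
Resisting = 250.0 + 414.5·tan22.2° = 250.0 + 169.1 = 419.2 kN/m
FS = 419.2 / 352.0 = 1.191

FS = 1.19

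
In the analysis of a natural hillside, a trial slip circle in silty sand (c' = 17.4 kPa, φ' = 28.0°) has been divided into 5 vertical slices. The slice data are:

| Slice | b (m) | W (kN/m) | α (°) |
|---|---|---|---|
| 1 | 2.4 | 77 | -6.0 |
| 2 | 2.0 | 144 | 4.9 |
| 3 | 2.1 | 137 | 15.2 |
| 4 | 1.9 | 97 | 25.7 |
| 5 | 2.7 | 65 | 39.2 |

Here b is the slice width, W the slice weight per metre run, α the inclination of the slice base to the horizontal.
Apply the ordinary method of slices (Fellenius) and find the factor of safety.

FS = 3.83

Ordinary method of slices: FS = Σ[c'·Δl_i + (W_i cosα_i)·tanφ'] / Σ W_i sinα_i, with Δl_i = b_i / cosα_i.
Slice 1: Δl = 2.4/cos(-6.0°) = 2.413 m; N'_1 = 77·cos(-6.0°) = 76.6; c'Δl = 41.99; W sinα = -8.0
Slice 2: Δl = 2.0/cos4.9° = 2.007 m; N'_2 = 144·cos4.9° = 143.5; c'Δl = 34.93; W sinα = 12.3
Slice 3: Δl = 2.1/cos15.2° = 2.176 m; N'_3 = 137·cos15.2° = 132.2; c'Δl = 37.86; W sinα = 35.9
Slice 4: Δl = 1.9/cos25.7° = 2.109 m; N'_4 = 97·cos25.7° = 87.4; c'Δl = 36.69; W sinα = 42.1
Slice 5: Δl = 2.7/cos39.2° = 3.484 m; N'_5 = 65·cos39.2° = 50.4; c'Δl = 60.62; W sinα = 41.1
Σc'Δl = 212.1 kN/m; ΣN' = 490.0 kN/m; ΣW sinα = 123.3 kN/m
Resisting = 212.1 + 490.0·tan28.0° = 212.1 + 260.6 = 472.7 kN/m
FS = 472.7 / 123.3 = 3.833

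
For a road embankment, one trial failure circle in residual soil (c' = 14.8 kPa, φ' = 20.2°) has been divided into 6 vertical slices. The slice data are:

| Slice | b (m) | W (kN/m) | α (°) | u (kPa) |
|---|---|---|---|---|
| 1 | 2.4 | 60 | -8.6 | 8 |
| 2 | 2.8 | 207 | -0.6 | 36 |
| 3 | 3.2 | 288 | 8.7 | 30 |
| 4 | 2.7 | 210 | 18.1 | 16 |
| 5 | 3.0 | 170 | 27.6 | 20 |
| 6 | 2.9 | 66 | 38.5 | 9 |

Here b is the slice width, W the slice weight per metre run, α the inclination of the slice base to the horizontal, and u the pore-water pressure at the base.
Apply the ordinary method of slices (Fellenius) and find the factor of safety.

FS = 2.25

Ordinary method of slices: FS = Σ[c'·Δl_i + (W_i cosα_i − u_i·Δl_i)·tanφ'] / Σ W_i sinα_i, with Δl_i = b_i / cosα_i.
Slice 1: Δl = 2.4/cos(-8.6°) = 2.427 m; N'_1 = 60·cos(-8.6°) − 8·2.427 = 39.9; c'Δl = 35.92; W sinα = -9.0
Slice 2: Δl = 2.8/cos(-0.6°) = 2.800 m; N'_2 = 207·cos(-0.6°) − 36·2.800 = 106.2; c'Δl = 41.44; W sinα = -2.2
Slice 3: Δl = 3.2/cos8.7° = 3.237 m; N'_3 = 288·cos8.7° − 30·3.237 = 187.6; c'Δl = 47.91; W sinα = 43.6
Slice 4: Δl = 2.7/cos18.1° = 2.841 m; N'_4 = 210·cos18.1° − 16·2.841 = 154.2; c'Δl = 42.04; W sinα = 65.2
Slice 5: Δl = 3.0/cos27.6° = 3.385 m; N'_5 = 170·cos27.6° − 20·3.385 = 83.0; c'Δl = 50.10; W sinα = 78.8
Slice 6: Δl = 2.9/cos38.5° = 3.706 m; N'_6 = 66·cos38.5° − 9·3.706 = 18.3; c'Δl = 54.84; W sinα = 41.1
Σc'Δl = 272.3 kN/m; ΣN' = 589.1 kN/m; ΣW sinα = 217.5 kN/m
Resisting = 272.3 + 589.1·tan20.2° = 272.3 + 216.7 = 489.0 kN/m
FS = 489.0 / 217.5 = 2.248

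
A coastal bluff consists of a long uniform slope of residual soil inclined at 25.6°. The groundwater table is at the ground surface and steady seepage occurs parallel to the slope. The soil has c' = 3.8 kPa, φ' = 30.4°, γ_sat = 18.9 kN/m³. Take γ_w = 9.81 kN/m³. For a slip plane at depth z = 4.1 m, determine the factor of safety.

With seepage parallel to the slope and the water table at the surface, the effective normal stress on the slip plane uses the buoyant unit weight γ' = γ_sat − γ_w while the driving shear stress uses γ_sat:
FS = [c' + γ' z cos²β tanφ'] / [γ_sat z sinβ cosβ]
γ' = 18.9 − 9.81 = 9.09 kN/m³
Numerator = 3.8 + 9.09·4.1·cos²25.6°·tan30.4° = 3.8 + 9.09·4.1·0.8133·0.5867 = 21.583 kPa
Denominator = 18.9·4.1·sin25.6°·cos25.6° = 18.9·4.1·0.4321·0.9018 = 30.195 kPa
FS = 21.583 / 30.195 = 0.715

FS = 0.71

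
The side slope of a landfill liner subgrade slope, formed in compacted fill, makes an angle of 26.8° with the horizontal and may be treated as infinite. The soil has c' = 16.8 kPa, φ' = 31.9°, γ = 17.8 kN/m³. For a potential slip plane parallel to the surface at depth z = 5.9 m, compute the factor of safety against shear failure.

FS = 1.63

For an infinite slope with a slip plane parallel to the surface (no pore pressure): FS = [c' + γz cos²β tanφ'] / [γz sinβ cosβ].
γz = 17.8·5.9 = 105.02 kN/m²
Numerator = 16.8 + 105.02·cos²26.8°·tan31.9° = 16.8 + 105.02·0.7967·0.6224 = 68.880 kPa
Denominator = 105.02·sin26.8°·cos26.8° = 105.02·0.4509·0.8926 = 42.265 kPa
FS = 68.880 / 42.265 = 1.630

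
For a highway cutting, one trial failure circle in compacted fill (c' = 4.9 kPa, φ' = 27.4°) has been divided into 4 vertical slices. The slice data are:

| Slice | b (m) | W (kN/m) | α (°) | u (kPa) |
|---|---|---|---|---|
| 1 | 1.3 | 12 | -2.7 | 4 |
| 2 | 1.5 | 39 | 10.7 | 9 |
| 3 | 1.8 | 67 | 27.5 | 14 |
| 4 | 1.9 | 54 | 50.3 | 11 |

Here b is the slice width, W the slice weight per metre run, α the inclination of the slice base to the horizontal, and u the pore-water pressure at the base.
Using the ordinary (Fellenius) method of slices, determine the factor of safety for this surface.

FS = 0.90

Ordinary method of slices: FS = Σ[c'·Δl_i + (W_i cosα_i − u_i·Δl_i)·tanφ'] / Σ W_i sinα_i, with Δl_i = b_i / cosα_i.
Slice 1: Δl = 1.3/cos(-2.7°) = 1.301 m; N'_1 = 12·cos(-2.7°) − 4·1.301 = 6.8; c'Δl = 6.38; W sinα = -0.6
Slice 2: Δl = 1.5/cos10.7° = 1.527 m; N'_2 = 39·cos10.7° − 9·1.527 = 24.6; c'Δl = 7.48; W sinα = 7.2
Slice 3: Δl = 1.8/cos27.5° = 2.029 m; N'_3 = 67·cos27.5° − 14·2.029 = 31.0; c'Δl = 9.94; W sinα = 30.9
Slice 4: Δl = 1.9/cos50.3° = 2.974 m; N'_4 = 54·cos50.3° − 11·2.974 = 1.8; c'Δl = 14.57; W sinα = 41.5
Σc'Δl = 38.4 kN/m; ΣN' = 64.2 kN/m; ΣW sinα = 79.2 kN/m
Resisting = 38.4 + 64.2·tan27.4° = 38.4 + 33.3 = 71.6 kN/m
FS = 71.6 / 79.2 = 0.905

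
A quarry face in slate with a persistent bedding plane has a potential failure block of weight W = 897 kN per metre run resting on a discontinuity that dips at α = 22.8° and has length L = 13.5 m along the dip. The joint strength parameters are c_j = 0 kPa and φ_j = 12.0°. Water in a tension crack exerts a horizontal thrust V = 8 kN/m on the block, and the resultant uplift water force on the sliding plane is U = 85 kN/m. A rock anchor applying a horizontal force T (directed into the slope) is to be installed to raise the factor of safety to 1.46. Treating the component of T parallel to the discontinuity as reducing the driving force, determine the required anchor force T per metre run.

T = 253 kN/m

Resolving forces along and normal to the sliding plane, with the horizontal anchor force T adding T·sinα to the effective normal force and T·cosα acting up the plane against the driving force:
FS = [c_jL + (W cosα − U − V sinα + T sinα) tanφ_j] / [W sinα + V cosα − T cosα]
Without the anchor: N' = 738.8 kN/m, driving T_d = 355.0 kN/m, resisting R = 0·13.5 + 738.8·tan12.0° = 157.0 kN/m, FS = 0.44.
Setting FS = 1.46 and solving for T:
1.46·(355.0 − T cos22.8°) = 157.0 + T sin22.8°·tan12.0°
T·(sin22.8°·tan12.0° + 1.46·cos22.8°) = 1.46·355.0 − 157.0
T·(0.3875·0.2126 + 1.46·0.9219) = 518.3 − 157.0 = 361.2
T·1.4283 = 361.2
T = 252.9 kN/m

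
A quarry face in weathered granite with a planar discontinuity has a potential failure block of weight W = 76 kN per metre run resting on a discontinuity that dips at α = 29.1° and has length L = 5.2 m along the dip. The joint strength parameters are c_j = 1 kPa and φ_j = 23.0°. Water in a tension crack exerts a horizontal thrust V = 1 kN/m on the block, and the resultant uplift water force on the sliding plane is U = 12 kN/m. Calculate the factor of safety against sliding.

FS = 0.74

Resolving the block weight along and normal to the plane and applying the Mohr–Coulomb strength on the joint:
N' = W cosα − U − V sinα = 76·cos29.1° − 12 − 1·sin29.1° = 53.9 kN/m
Driving force T = W sinα + V cosα = 76·sin29.1° + 1·cos29.1° = 37.8 kN/m
Resisting force R = c_j·L + N'·tanφ_j = 1·5.2 + 53.9·tan23.0° = 5.2 + 22.9 = 28.1 kN/m
FS = R / T = 28.1 / 37.8 = 0.742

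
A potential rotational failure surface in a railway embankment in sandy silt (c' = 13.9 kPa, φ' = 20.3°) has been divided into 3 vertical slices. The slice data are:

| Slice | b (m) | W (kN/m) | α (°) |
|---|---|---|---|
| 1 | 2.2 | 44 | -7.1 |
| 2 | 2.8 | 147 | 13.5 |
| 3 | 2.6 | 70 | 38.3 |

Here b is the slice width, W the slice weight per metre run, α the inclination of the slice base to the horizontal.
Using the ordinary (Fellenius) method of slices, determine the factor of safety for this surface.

Ordinary method of slices: FS = Σ[c'·Δl_i + (W_i cosα_i)·tanφ'] / Σ W_i sinα_i, with Δl_i = b_i / cosα_i.
Slice 1: Δl = 2.2/cos(-7.1°) = 2.217 m; N'_1 = 44·cos(-7.1°) = 43.7; c'Δl = 30.82; W sinα = -5.4
Slice 2: Δl = 2.8/cos13.5° = 2.880 m; N'_2 = 147·cos13.5° = 142.9; c'Δl = 40.03; W sinα = 34.3
Slice 3: Δl = 2.6/cos38.3° = 3.313 m; N'_3 = 70·cos38.3° = 54.9; c'Δl = 46.05; W sinα = 43.4
Σc'Δl = 116.9 kN/m; ΣN' = 241.5 kN/m; ΣW sinα = 72.3 kN/m
Resisting = 116.9 + 241.5·tan20.3° = 116.9 + 89.3 = 206.2 kN/m
FS = 206.2 / 72.3 = 2.854

FS = 2.85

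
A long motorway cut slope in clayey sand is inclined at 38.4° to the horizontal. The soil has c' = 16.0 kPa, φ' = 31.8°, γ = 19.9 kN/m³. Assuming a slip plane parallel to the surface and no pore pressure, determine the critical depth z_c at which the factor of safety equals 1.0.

z_c = 7.59 m

Setting FS = 1.00 in FS = [c' + γz cos²β tanφ'] / [γz sinβ cosβ] and solving for z:
z = c' / [γ cosβ (FS·sinβ − cosβ·tanφ')]
  = 16.0 / [19.9·cos38.4°·(1.00·sin38.4° − cos38.4°·tan31.8°)]
  = 16.0 / [19.9·0.7837·(1.00·0.6211 − 0.7837·0.6200)]
  = 16.0 / 2.1091 = 7.586 m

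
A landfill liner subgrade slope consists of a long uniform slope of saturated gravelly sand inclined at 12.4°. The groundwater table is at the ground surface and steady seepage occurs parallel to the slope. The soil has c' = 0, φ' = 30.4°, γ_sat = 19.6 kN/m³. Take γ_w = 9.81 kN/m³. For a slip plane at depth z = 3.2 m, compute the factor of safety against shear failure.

With seepage parallel to the slope and the water table at the surface, the effective normal stress on the slip plane uses the buoyant unit weight γ' = γ_sat − γ_w while the driving shear stress uses γ_sat:
FS = [c' + γ' z cos²β tanφ'] / [γ_sat z sinβ cosβ]
(For c' = 0 this reduces to FS = (γ'/γ_sat)·tanφ'/tanβ.)
γ' = 19.6 − 9.81 = 9.79 kN/m³
Numerator = 0.0 + 9.79·3.2·cos²12.4°·tan30.4° = 0.0 + 9.79·3.2·0.9539·0.5867 = 17.533 kPa
Denominator = 19.6·3.2·sin12.4°·cos12.4° = 19.6·3.2·0.2147·0.9767 = 13.154 kPa
FS = 17.533 / 13.154 = 1.333

FS = 1.33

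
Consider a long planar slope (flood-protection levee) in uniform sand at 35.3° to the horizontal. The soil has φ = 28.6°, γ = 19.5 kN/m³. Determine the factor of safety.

For a dry cohesionless infinite slope the factor of safety is FS = tanφ / tanβ.
FS = tan28.6° / tan35.3° = 0.5452 / 0.7080 = 0.770

FS = 0.77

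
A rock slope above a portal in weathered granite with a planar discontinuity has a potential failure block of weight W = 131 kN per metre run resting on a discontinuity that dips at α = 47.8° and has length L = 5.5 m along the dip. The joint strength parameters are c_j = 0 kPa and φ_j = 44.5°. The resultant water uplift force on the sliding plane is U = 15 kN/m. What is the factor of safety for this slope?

Resolving the block weight along and normal to the plane and applying the Mohr–Coulomb strength on the joint:
N' = W cosα − U = 131·cos47.8° − 15 = 73.0 kN/m
Driving force T = W sinα = 131·sin47.8° = 97.0 kN/m
Resisting force R = c_j·L + N'·tanφ_j = 0·5.5 + 73.0·tan44.5° = 0.0 + 71.7 = 71.7 kN/m
FS = R / T = 71.7 / 97.0 = 0.739

FS = 0.74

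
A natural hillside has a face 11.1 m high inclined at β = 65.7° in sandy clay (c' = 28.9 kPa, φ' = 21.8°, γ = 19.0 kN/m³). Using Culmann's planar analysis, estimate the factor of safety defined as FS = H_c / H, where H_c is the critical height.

H_c = (4c'/γ) · sinβ cosφ' / [1 − cos(β − φ')]
    = (4·28.9/19.0) · sin65.7°·cos21.8° / [1 − cos43.9°]
    = 6.084 · 0.8462 / 0.2794 = 18.42 m
FS = H_c / H = 18.42 / 11.1 = 1.660

FS = 1.66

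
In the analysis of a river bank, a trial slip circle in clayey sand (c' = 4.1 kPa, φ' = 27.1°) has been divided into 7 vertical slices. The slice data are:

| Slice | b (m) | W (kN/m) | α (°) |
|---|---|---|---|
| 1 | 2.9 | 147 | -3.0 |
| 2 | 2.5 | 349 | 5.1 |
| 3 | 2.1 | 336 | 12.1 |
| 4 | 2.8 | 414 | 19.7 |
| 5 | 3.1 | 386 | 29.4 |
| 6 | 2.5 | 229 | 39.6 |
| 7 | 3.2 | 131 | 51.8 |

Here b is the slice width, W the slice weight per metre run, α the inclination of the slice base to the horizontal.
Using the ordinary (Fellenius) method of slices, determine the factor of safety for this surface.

Ordinary method of slices: FS = Σ[c'·Δl_i + (W_i cosα_i)·tanφ'] / Σ W_i sinα_i, with Δl_i = b_i / cosα_i.
Slice 1: Δl = 2.9/cos(-3.0°) = 2.904 m; N'_1 = 147·cos(-3.0°) = 146.8; c'Δl = 11.91; W sinα = -7.7
Slice 2: Δl = 2.5/cos5.1° = 2.510 m; N'_2 = 349·cos5.1° = 347.6; c'Δl = 10.29; W sinα = 31.0
Slice 3: Δl = 2.1/cos12.1° = 2.148 m; N'_3 = 336·cos12.1° = 328.5; c'Δl = 8.81; W sinα = 70.4
Slice 4: Δl = 2.8/cos19.7° = 2.974 m; N'_4 = 414·cos19.7° = 389.8; c'Δl = 12.19; W sinα = 139.6
Slice 5: Δl = 3.1/cos29.4° = 3.558 m; N'_5 = 386·cos29.4° = 336.3; c'Δl = 14.59; W sinα = 189.5
Slice 6: Δl = 2.5/cos39.6° = 3.245 m; N'_6 = 229·cos39.6° = 176.4; c'Δl = 13.30; W sinα = 146.0
Slice 7: Δl = 3.2/cos51.8° = 5.175 m; N'_7 = 131·cos51.8° = 81.0; c'Δl = 21.22; W sinα = 102.9
Σc'Δl = 92.3 kN/m; ΣN' = 1806.5 kN/m; ΣW sinα = 671.7 kN/m
Resisting = 92.3 + 1806.5·tan27.1° = 92.3 + 924.4 = 1016.7 kN/m
FS = 1016.7 / 671.7 = 1.514

FS = 1.51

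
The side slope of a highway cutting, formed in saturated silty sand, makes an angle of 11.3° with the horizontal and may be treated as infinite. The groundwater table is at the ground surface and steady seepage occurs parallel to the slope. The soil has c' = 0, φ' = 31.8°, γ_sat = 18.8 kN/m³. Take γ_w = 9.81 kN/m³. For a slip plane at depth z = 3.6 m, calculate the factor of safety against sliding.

FS = 1.48

With seepage parallel to the slope and the water table at the surface, the effective normal stress on the slip plane uses the buoyant unit weight γ' = γ_sat − γ_w while the driving shear stress uses γ_sat:
FS = [c' + γ' z cos²β tanφ'] / [γ_sat z sinβ cosβ]
(For c' = 0 this reduces to FS = (γ'/γ_sat)·tanφ'/tanβ.)
γ' = 18.8 − 9.81 = 8.99 kN/m³
Numerator = 0.0 + 8.99·3.6·cos²11.3°·tan31.8° = 0.0 + 8.99·3.6·0.9616·0.6200 = 19.296 kPa
Denominator = 18.8·3.6·sin11.3°·cos11.3° = 18.8·3.6·0.1959·0.9806 = 13.005 kPa
FS = 19.296 / 13.005 = 1.484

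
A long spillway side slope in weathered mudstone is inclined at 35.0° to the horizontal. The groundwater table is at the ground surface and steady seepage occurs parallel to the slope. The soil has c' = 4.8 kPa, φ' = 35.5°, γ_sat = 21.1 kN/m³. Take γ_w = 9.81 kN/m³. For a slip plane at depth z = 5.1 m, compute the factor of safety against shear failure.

FS = 0.64

With seepage parallel to the slope and the water table at the surface, the effective normal stress on the slip plane uses the buoyant unit weight γ' = γ_sat − γ_w while the driving shear stress uses γ_sat:
FS = [c' + γ' z cos²β tanφ'] / [γ_sat z sinβ cosβ]
γ' = 21.1 − 9.81 = 11.29 kN/m³
Numerator = 4.8 + 11.29·5.1·cos²35.0°·tan35.5° = 4.8 + 11.29·5.1·0.6710·0.7133 = 32.359 kPa
Denominator = 21.1·5.1·sin35.0°·cos35.0° = 21.1·5.1·0.5736·0.8192 = 50.560 kPa
FS = 32.359 / 50.560 = 0.640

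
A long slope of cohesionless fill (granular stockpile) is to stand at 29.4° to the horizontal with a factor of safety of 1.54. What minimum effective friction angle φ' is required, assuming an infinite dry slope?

FS = tanφ'/tanβ ⇒ tanφ' = FS · tanβ = 1.54 · tan29.4° = 0.8677
φ' = arctan(0.8677) = 40.95°

φ' = 40.9°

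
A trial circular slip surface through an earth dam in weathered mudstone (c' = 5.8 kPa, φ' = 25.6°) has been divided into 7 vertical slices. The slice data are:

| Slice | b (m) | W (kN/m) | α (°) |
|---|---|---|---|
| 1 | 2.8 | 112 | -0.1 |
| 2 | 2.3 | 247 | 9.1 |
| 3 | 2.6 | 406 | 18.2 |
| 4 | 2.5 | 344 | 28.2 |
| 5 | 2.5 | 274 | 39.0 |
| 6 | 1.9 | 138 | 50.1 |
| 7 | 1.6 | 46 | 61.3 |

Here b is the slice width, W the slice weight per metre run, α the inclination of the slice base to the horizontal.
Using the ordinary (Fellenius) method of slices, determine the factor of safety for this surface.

Ordinary method of slices: FS = Σ[c'·Δl_i + (W_i cosα_i)·tanφ'] / Σ W_i sinα_i, with Δl_i = b_i / cosα_i.
Slice 1: Δl = 2.8/cos(-0.1°) = 2.800 m; N'_1 = 112·cos(-0.1°) = 112.0; c'Δl = 16.24; W sinα = -0.2
Slice 2: Δl = 2.3/cos9.1° = 2.329 m; N'_2 = 247·cos9.1° = 243.9; c'Δl = 13.51; W sinα = 39.1
Slice 3: Δl = 2.6/cos18.2° = 2.737 m; N'_3 = 406·cos18.2° = 385.7; c'Δl = 15.87; W sinα = 126.8
Slice 4: Δl = 2.5/cos28.2° = 2.837 m; N'_4 = 344·cos28.2° = 303.2; c'Δl = 16.45; W sinα = 162.6
Slice 5: Δl = 2.5/cos39.0° = 3.217 m; N'_5 = 274·cos39.0° = 212.9; c'Δl = 18.66; W sinα = 172.4
Slice 6: Δl = 1.9/cos50.1° = 2.962 m; N'_6 = 138·cos50.1° = 88.5; c'Δl = 17.18; W sinα = 105.9
Slice 7: Δl = 1.6/cos61.3° = 3.332 m; N'_7 = 46·cos61.3° = 22.1; c'Δl = 19.32; W sinα = 40.3
Σc'Δl = 117.2 kN/m; ΣN' = 1368.3 kN/m; ΣW sinα = 646.9 kN/m
Resisting = 117.2 + 1368.3·tan25.6° = 117.2 + 655.6 = 772.8 kN/m
FS = 772.8 / 646.9 = 1.195

FS = 1.19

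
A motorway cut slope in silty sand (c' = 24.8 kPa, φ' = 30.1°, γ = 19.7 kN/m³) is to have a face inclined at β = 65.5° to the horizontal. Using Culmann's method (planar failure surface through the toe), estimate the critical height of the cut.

H_c = 21.44 m

Culmann's analysis gives the critical failure plane at α_cr = (β + φ')/2 = (65.5 + 30.1)/2 = 47.8°, and the critical height
H_c = (4c'/γ) · sinβ cosφ' / [1 − cos(β − φ')]
    = (4·24.8/19.7) · sin65.5°·cos30.1° / [1 − cos(35.4°)]
    = 5.036 · 0.9100·0.8652 / [1 − 0.8151]
    = 5.036 · 0.7873 / 0.1849
    = 21.44 m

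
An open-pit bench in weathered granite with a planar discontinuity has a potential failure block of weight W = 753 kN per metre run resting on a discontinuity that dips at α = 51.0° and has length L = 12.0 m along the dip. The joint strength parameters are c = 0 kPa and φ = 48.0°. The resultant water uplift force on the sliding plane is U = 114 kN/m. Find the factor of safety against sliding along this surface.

Resolving the block weight along and normal to the plane and applying the Mohr–Coulomb strength on the joint:
N' = W cosα − U = 753·cos51.0° − 114 = 359.9 kN/m
Driving force T = W sinα = 753·sin51.0° = 585.2 kN/m
Resisting force R = c·L + N'·tanφ = 0·12.0 + 359.9·tan48.0° = 0.0 + 399.7 = 399.7 kN/m
FS = R / T = 399.7 / 585.2 = 0.683

FS = 0.68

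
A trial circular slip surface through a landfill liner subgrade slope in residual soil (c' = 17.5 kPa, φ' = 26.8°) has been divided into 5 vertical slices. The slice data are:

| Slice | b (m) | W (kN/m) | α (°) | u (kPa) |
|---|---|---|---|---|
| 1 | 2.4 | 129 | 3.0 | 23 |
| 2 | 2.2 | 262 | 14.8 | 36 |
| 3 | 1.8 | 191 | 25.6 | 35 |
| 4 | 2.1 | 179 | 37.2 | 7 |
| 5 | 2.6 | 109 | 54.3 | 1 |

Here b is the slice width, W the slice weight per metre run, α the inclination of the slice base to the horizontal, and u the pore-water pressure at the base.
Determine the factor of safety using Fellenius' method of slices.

Ordinary method of slices: FS = Σ[c'·Δl_i + (W_i cosα_i − u_i·Δl_i)·tanφ'] / Σ W_i sinα_i, with Δl_i = b_i / cosα_i.
Slice 1: Δl = 2.4/cos3.0° = 2.403 m; N'_1 = 129·cos3.0° − 23·2.403 = 73.5; c'Δl = 42.06; W sinα = 6.8
Slice 2: Δl = 2.2/cos14.8° = 2.275 m; N'_2 = 262·cos14.8° − 36·2.275 = 171.4; c'Δl = 39.82; W sinα = 66.9
Slice 3: Δl = 1.8/cos25.6° = 1.996 m; N'_3 = 191·cos25.6° − 35·1.996 = 102.4; c'Δl = 34.93; W sinα = 82.5
Slice 4: Δl = 2.1/cos37.2° = 2.636 m; N'_4 = 179·cos37.2° − 7·2.636 = 124.1; c'Δl = 46.14; W sinα = 108.2
Slice 5: Δl = 2.6/cos54.3° = 4.456 m; N'_5 = 109·cos54.3° − 1·4.456 = 59.2; c'Δl = 77.97; W sinα = 88.5
Σc'Δl = 240.9 kN/m; ΣN' = 530.6 kN/m; ΣW sinα = 352.9 kN/m
Resisting = 240.9 + 530.6·tan26.8° = 240.9 + 268.0 = 508.9 kN/m
FS = 508.9 / 352.9 = 1.442

FS = 1.44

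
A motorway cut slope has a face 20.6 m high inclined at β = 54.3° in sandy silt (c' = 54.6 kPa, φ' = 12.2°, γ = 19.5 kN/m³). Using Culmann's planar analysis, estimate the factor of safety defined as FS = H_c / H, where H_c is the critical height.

H_c = (4c'/γ) · sinβ cosφ' / [1 − cos(β − φ')]
    = (4·54.6/19.5) · sin54.3°·cos12.2° / [1 − cos42.1°]
    = 11.200 · 0.7937 / 0.2580 = 34.45 m
FS = H_c / H = 34.45 / 20.6 = 1.673

FS = 1.67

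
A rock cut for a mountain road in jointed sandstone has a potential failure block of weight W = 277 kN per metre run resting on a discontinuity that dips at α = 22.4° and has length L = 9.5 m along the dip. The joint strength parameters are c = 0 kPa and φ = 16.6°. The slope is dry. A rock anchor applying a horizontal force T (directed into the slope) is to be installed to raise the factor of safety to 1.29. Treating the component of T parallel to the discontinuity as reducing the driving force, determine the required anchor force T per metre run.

Resolving forces along and normal to the sliding plane, with the horizontal anchor force T adding T·sinα to the effective normal force and T·cosα acting up the plane against the driving force:
FS = [cL + (W cosα + T sinα) tanφ] / [W sinα − T cosα]
Without the anchor: N' = 256.1 kN/m, driving T_d = 105.6 kN/m, resisting R = 0·9.5 + 256.1·tan16.6° = 76.3 kN/m, FS = 0.72.
Setting FS = 1.29 and solving for T:
1.29·(105.6 − T cos22.4°) = 76.3 + T sin22.4°·tan16.6°
T·(sin22.4°·tan16.6° + 1.29·cos22.4°) = 1.29·105.6 − 76.3
T·(0.3811·0.2981 + 1.29·0.9245) = 136.2 − 76.3 = 59.8
T·1.3063 = 59.8
T = 45.8 kN/m

T = 46 kN/m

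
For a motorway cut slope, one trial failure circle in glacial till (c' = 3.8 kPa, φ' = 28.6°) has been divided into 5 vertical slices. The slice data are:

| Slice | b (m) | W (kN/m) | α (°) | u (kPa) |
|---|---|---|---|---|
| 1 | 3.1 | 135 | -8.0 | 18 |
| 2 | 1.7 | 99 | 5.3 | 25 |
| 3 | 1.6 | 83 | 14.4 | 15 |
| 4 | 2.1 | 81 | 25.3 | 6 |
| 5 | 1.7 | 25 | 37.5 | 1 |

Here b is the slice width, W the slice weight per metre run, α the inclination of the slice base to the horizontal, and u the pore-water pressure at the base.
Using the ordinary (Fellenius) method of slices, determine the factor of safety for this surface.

FS = 3.07

Ordinary method of slices: FS = Σ[c'·Δl_i + (W_i cosα_i − u_i·Δl_i)·tanφ'] / Σ W_i sinα_i, with Δl_i = b_i / cosα_i.
Slice 1: Δl = 3.1/cos(-8.0°) = 3.130 m; N'_1 = 135·cos(-8.0°) − 18·3.130 = 77.3; c'Δl = 11.90; W sinα = -18.8
Slice 2: Δl = 1.7/cos5.3° = 1.707 m; N'_2 = 99·cos5.3° − 25·1.707 = 55.9; c'Δl = 6.49; W sinα = 9.1
Slice 3: Δl = 1.6/cos14.4° = 1.652 m; N'_3 = 83·cos14.4° − 15·1.652 = 55.6; c'Δl = 6.28; W sinα = 20.6
Slice 4: Δl = 2.1/cos25.3° = 2.323 m; N'_4 = 81·cos25.3° − 6·2.323 = 59.3; c'Δl = 8.83; W sinα = 34.6
Slice 5: Δl = 1.7/cos37.5° = 2.143 m; N'_5 = 25·cos37.5° − 1·2.143 = 17.7; c'Δl = 8.14; W sinα = 15.2
Σc'Δl = 41.6 kN/m; ΣN' = 265.8 kN/m; ΣW sinα = 60.8 kN/m
Resisting = 41.6 + 265.8·tan28.6° = 41.6 + 144.9 = 186.6 kN/m
FS = 186.6 / 60.8 = 3.067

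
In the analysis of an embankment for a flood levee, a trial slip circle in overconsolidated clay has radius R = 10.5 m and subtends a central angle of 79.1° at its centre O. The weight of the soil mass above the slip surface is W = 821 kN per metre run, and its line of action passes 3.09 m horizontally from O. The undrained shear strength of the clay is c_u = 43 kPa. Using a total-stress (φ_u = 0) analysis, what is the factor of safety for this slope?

FS = 2.58

Taking moments about the centre O, the resisting moment is provided by the undrained shear strength acting along the arc:
Arc length L_a = R·θ = 10.5·(79.1°·π/180) = 10.5·1.3806 = 14.50 m
M_R = c_u·L_a·R = 43·14.50·10.5 = 6544.9 kN·m/m
M_D = W·d = 821·3.09 = 2536.9 kN·m/m
FS = M_R / M_D = 6544.9 / 2536.9 = 2.580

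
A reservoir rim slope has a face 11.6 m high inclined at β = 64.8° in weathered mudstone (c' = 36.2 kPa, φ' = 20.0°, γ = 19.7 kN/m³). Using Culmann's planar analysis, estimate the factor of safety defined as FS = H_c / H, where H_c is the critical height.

H_c = (4c'/γ) · sinβ cosφ' / [1 − cos(β − φ')]
    = (4·36.2/19.7) · sin64.8°·cos20.0° / [1 − cos44.8°]
    = 7.350 · 0.8503 / 0.2904 = 21.52 m
FS = H_c / H = 21.52 / 11.6 = 1.855

FS = 1.86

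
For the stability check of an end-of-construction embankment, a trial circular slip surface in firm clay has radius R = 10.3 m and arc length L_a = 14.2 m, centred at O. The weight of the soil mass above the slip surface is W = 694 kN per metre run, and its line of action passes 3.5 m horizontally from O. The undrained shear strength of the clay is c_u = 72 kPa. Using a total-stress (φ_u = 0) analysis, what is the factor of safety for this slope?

Taking moments about the centre O, the resisting moment is provided by the undrained shear strength acting along the arc:
M_R = c_u·L_a·R = 72·14.20·10.3 = 10530.7 kN·m/m
M_D = W·d = 694·3.5 = 2429.0 kN·m/m
FS = M_R / M_D = 10530.7 / 2429.0 = 4.335

FS = 4.34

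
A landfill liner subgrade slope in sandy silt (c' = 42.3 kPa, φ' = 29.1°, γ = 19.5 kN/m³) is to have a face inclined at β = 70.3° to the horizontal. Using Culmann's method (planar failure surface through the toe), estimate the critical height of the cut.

Culmann's analysis gives the critical failure plane at α_cr = (β + φ')/2 = (70.3 + 29.1)/2 = 49.7°, and the critical height
H_c = (4c'/γ) · sinβ cosφ' / [1 − cos(β − φ')]
    = (4·42.3/19.5) · sin70.3°·cos29.1° / [1 − cos(41.2°)]
    = 8.677 · 0.9415·0.8738 / [1 − 0.7524]
    = 8.677 · 0.8226 / 0.2476
    = 28.83 m

H_c = 28.83 m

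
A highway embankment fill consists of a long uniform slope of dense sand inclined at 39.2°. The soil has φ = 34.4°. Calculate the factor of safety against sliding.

FS = 0.84

For a dry cohesionless infinite slope the factor of safety is FS = tanφ / tanβ.
FS = tan34.4° / tan39.2° = 0.6847 / 0.8156 = 0.840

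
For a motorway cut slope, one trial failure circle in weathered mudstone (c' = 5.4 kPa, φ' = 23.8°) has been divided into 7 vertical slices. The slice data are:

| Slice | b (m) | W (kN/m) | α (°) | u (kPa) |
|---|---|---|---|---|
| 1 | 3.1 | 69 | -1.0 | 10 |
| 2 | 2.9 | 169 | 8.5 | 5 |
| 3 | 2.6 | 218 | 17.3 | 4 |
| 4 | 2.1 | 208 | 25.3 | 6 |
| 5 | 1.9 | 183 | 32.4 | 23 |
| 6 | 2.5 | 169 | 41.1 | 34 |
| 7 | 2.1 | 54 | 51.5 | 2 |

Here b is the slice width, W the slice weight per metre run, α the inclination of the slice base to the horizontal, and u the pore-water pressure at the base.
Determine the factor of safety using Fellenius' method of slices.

FS = 0.98

Ordinary method of slices: FS = Σ[c'·Δl_i + (W_i cosα_i − u_i·Δl_i)·tanφ'] / Σ W_i sinα_i, with Δl_i = b_i / cosα_i.
Slice 1: Δl = 3.1/cos(-1.0°) = 3.100 m; N'_1 = 69·cos(-1.0°) − 10·3.100 = 38.0; c'Δl = 16.74; W sinα = -1.2
Slice 2: Δl = 2.9/cos8.5° = 2.932 m; N'_2 = 169·cos8.5° − 5·2.932 = 152.5; c'Δl = 15.83; W sinα = 25.0
Slice 3: Δl = 2.6/cos17.3° = 2.723 m; N'_3 = 218·cos17.3° − 4·2.723 = 197.2; c'Δl = 14.71; W sinα = 64.8
Slice 4: Δl = 2.1/cos25.3° = 2.323 m; N'_4 = 208·cos25.3° − 6·2.323 = 174.1; c'Δl = 12.54; W sinα = 88.9
Slice 5: Δl = 1.9/cos32.4° = 2.250 m; N'_5 = 183·cos32.4° − 23·2.250 = 102.8; c'Δl = 12.15; W sinα = 98.1
Slice 6: Δl = 2.5/cos41.1° = 3.318 m; N'_6 = 169·cos41.1° − 34·3.318 = 14.6; c'Δl = 17.91; W sinα = 111.1
Slice 7: Δl = 2.1/cos51.5° = 3.373 m; N'_7 = 54·cos51.5° − 2·3.373 = 26.9; c'Δl = 18.22; W sinα = 42.3
Σc'Δl = 108.1 kN/m; ΣN' = 706.0 kN/m; ΣW sinα = 428.9 kN/m
Resisting = 108.1 + 706.0·tan23.8° = 108.1 + 311.4 = 419.5 kN/m
FS = 419.5 / 428.9 = 0.978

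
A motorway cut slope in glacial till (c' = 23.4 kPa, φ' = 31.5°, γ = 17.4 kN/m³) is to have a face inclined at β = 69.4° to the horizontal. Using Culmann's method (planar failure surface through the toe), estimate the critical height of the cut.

Culmann's analysis gives the critical failure plane at α_cr = (β + φ')/2 = (69.4 + 31.5)/2 = 50.5°, and the critical height
H_c = (4c'/γ) · sinβ cosφ' / [1 − cos(β − φ')]
    = (4·23.4/17.4) · sin69.4°·cos31.5° / [1 − cos(37.9°)]
    = 5.379 · 0.9361·0.8526 / [1 − 0.7891]
    = 5.379 · 0.7981 / 0.2109
    = 20.36 m

H_c = 20.36 m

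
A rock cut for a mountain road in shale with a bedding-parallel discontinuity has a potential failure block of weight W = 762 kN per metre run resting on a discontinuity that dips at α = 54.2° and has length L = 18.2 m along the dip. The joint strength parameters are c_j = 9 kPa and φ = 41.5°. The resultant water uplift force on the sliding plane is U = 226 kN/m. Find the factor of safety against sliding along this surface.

FS = 0.58

Resolving the block weight along and normal to the plane and applying the Mohr–Coulomb strength on the joint:
N' = W cosα − U = 762·cos54.2° − 226 = 219.7 kN/m
Driving force T = W sinα = 762·sin54.2° = 618.0 kN/m
Resisting force R = c_j·L + N'·tanφ = 9·18.2 + 219.7·tan41.5° = 163.8 + 194.4 = 358.2 kN/m
FS = R / T = 358.2 / 618.0 = 0.580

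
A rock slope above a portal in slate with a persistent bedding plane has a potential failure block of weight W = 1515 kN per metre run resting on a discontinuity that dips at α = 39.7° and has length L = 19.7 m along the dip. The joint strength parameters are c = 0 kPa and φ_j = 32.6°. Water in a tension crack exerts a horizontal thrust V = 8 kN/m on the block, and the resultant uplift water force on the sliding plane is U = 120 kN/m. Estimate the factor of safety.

Resolving the block weight along and normal to the plane and applying the Mohr–Coulomb strength on the joint:
N' = W cosα − U − V sinα = 1515·cos39.7° − 120 − 8·sin39.7° = 1040.5 kN/m
Driving force T = W sinα + V cosα = 1515·sin39.7° + 8·cos39.7° = 973.9 kN/m
Resisting force R = c·L + N'·tanφ_j = 0·19.7 + 1040.5·tan32.6° = 0.0 + 665.4 = 665.4 kN/m
FS = R / T = 665.4 / 973.9 = 0.683

FS = 0.68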